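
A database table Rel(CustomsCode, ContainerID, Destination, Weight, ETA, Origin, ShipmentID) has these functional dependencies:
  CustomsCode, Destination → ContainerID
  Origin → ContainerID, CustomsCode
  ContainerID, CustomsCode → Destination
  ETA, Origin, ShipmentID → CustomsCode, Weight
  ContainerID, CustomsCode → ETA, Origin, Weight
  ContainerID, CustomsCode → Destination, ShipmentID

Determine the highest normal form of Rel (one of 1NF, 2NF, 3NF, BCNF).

BCNF

Candidate keys: {ContainerID, CustomsCode}, {CustomsCode, Destination}, {Origin}. Prime attributes: {ContainerID, CustomsCode, Destination, Origin}.
Each dependency's left side is a superkey — BCNF holds.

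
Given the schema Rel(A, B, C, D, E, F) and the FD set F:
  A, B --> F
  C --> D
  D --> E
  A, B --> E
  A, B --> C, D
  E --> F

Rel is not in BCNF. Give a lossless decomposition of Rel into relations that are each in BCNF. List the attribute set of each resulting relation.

Candidate key of the original relation: {A, B}.
In {A, B, C, D, E, F}, {C} is not a superkey ({C}⁺ restricted to this set is {C, D, E, F}), so split on C --> D, E, F into {C, D, E, F} and {A, B, C}.
In {C, D, E, F}, {D} is not a superkey ({D}⁺ restricted to this set is {D, E, F}), so split on D --> E, F into {D, E, F} and {C, D}.
In {D, E, F}, {E} is not a superkey ({E}⁺ restricted to this set is {E, F}), so split on E --> F into {E, F} and {D, E}.
{E, F} is in BCNF.
{D, E} is in BCNF.
{C, D} is in BCNF.
{A, B, C} is in BCNF.

{A, B, C}; {C, D}; {D, E}; {E, F}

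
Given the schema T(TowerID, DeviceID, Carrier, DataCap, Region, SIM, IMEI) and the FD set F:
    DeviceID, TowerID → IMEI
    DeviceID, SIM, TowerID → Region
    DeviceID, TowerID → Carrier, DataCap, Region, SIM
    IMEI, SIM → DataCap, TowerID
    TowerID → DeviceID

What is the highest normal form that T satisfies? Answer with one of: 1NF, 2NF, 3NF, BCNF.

BCNF

Candidate keys: {IMEI, SIM}, {TowerID}. Prime attributes: {IMEI, SIM, TowerID}.
Every FD has a superkey on the left, so the relation is in BCNF.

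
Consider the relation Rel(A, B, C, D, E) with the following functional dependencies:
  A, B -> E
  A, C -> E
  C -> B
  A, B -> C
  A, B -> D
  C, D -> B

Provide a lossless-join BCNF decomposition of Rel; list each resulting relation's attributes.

Candidate keys of the original relation: {A, B}, {A, C}.
{A, B, C, D, E}: {C} determines {B, C} here but is not a superkey — split on C -> B, giving {B, C} and {A, C, D, E}.
{B, C} is in BCNF.
{A, C, D, E} is in BCNF.

{A, C, D, E}; {B, C}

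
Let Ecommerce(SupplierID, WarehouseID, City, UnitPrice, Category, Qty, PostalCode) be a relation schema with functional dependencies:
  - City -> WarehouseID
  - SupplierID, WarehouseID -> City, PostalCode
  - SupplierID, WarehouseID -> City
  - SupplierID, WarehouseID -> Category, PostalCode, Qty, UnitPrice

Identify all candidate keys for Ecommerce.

{City, SupplierID}, {SupplierID, WarehouseID}

No FD produces {SupplierID}, so it must be in every candidate key.
Closure of {City, SupplierID} is {Category, City, PostalCode, Qty, SupplierID, UnitPrice, WarehouseID}, the whole schema; {City, SupplierID} is a candidate key.
Closure of {SupplierID, WarehouseID} is {Category, City, PostalCode, Qty, SupplierID, UnitPrice, WarehouseID}, the whole schema; {SupplierID, WarehouseID} is a candidate key.
These are minimal and exhaustive — every other superkey contains one of them.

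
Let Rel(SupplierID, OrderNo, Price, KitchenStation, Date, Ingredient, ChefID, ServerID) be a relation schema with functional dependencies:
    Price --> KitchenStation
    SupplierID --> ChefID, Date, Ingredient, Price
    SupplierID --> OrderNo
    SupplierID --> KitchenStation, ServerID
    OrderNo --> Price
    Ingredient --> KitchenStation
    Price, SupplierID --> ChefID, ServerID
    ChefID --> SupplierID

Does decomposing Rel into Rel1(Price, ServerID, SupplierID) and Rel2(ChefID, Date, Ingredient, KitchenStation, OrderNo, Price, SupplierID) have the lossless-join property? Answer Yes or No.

Yes

Rel1 ∩ Rel2 = {Price, SupplierID}; its closure under F is {ChefID, Date, Ingredient, KitchenStation, OrderNo, Price, ServerID, SupplierID}.
This includes all of Rel1, so the common attributes are a superkey of Rel1 — the join is lossless.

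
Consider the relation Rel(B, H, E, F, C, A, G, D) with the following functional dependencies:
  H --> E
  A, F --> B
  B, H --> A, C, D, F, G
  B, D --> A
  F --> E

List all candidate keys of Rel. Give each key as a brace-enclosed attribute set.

{A, F, H}, {B, H}

Attributes never on any right-hand side: {H} — every candidate key must contain it.
{B, H}⁺ = {A, B, C, D, E, F, G, H}, which is every attribute, so {B, H} is a candidate key.
{A, F, H}⁺ = {A, B, C, D, E, F, G, H}, which is every attribute, so {A, F, H} is a candidate key.
No proper subset of any of these is a key, and no other minimal superkey exists.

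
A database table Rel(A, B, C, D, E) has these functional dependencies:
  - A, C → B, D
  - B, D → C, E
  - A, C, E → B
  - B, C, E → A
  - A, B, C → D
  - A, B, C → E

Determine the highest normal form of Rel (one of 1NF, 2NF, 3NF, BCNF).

Candidate keys: {A, C}, {B, C, E}, {B, D}. Prime attributes: {A, B, C, D, E}.
Each dependency's left side is a superkey — BCNF holds.

BCNF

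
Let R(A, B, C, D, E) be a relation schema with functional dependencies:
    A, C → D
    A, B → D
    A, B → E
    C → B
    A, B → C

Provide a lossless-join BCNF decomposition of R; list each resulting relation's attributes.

{A, C, D, E}; {B, C}

Candidate keys of the original relation: {A, B}, {A, C}.
Within {A, B, C, D, E}: {C}⁺ ∩ {A, B, C, D, E} = {B, C}, not the whole set, so C → B violates BCNF; decompose into {B, C} and {A, C, D, E}.
{B, C}: every determinant is a superkey — BCNF.
{A, C, D, E}: every determinant is a superkey — BCNF.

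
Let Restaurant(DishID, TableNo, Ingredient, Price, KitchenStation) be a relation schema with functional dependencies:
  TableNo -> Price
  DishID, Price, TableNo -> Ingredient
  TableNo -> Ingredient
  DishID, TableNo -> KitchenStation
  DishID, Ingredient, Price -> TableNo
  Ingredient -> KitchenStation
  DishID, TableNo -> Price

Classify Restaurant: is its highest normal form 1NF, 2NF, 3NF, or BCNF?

1NF

Candidate keys: {DishID, Ingredient, Price}, {DishID, TableNo}. Prime attributes: {DishID, Ingredient, Price, TableNo}.
TableNo -> Price breaks BCNF: {TableNo}⁺ = {Ingredient, KitchenStation, Price, TableNo}, so {TableNo} is not a superkey.
Because {KitchenStation} is non-prime and the left side of Ingredient -> KitchenStation is not a superkey, the relation is not in 3NF.
Since {TableNo} ⊂ {DishID, TableNo} and {TableNo}⁺ ⊇ {KitchenStation} with {KitchenStation} non-prime, there is a partial dependency; 2NF fails.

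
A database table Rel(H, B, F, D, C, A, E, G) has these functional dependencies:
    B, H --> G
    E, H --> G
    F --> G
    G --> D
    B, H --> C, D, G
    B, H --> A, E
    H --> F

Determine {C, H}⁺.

Start with {C, H}.
H --> F applies; add {F} → now {C, F, H}.
F --> G applies; add {G} → now {C, F, G, H}.
G --> D applies; add {D} → now {C, D, F, G, H}.
No further FD applies.

{C, D, F, G, H}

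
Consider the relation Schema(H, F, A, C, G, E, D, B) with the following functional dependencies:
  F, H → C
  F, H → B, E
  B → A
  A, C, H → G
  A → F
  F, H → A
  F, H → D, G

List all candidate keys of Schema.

Attributes never on any right-hand side: {H} — every candidate key must contain it.
Closure of {A, H} is {A, B, C, D, E, F, G, H}, the whole schema; {A, H} is a candidate key.
Closure of {B, H} is {A, B, C, D, E, F, G, H}, the whole schema; {B, H} is a candidate key.
Closure of {F, H} is {A, B, C, D, E, F, G, H}, the whole schema; {F, H} is a candidate key.
These are minimal and exhaustive — every other superkey contains one of them.

{A, H}, {B, H}, {F, H}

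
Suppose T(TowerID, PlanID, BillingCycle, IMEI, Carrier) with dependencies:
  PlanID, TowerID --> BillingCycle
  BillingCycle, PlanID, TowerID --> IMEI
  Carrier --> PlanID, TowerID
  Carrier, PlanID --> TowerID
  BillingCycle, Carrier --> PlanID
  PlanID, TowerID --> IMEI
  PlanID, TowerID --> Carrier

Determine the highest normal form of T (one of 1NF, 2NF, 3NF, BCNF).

BCNF

Candidate keys: {Carrier}, {PlanID, TowerID}. Prime attributes: {Carrier, PlanID, TowerID}.
The left-hand side of every FD is a superkey, so BCNF is satisfied.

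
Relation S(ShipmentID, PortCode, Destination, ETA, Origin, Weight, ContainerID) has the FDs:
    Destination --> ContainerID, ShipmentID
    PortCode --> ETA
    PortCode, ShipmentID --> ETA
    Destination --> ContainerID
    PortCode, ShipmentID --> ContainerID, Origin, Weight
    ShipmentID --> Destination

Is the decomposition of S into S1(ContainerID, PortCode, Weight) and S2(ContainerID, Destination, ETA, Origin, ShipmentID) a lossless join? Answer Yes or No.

S1 ∩ S2 = {ContainerID}; its closure under F is {ContainerID}.
S1 ⊄ {ContainerID} and S2 ⊄ {ContainerID}, so the split is lossy.

No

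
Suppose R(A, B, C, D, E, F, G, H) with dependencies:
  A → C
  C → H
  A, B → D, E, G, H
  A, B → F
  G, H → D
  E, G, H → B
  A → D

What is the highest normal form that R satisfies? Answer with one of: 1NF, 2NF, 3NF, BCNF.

1NF

Candidate keys: {A, B}, {A, E, G}. Prime attributes: {A, B, E, G}.
A → C: {A}⁺ = {A, C, D, H}, which is not all of the attributes, so the left side is not a superkey — BCNF is violated.
A → C determines the non-prime attribute {C} from a non-superkey — 3NF is violated.
Since {A} ⊂ {A, B} and {A}⁺ ⊇ {C, D, H} with {C, D, H} non-prime, there is a partial dependency; 2NF fails.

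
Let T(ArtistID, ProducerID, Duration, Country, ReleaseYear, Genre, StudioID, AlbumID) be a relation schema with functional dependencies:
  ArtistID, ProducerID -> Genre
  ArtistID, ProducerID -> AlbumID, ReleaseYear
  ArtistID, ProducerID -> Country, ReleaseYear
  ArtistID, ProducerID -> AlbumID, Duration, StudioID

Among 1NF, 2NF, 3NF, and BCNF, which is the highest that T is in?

BCNF

Candidate key: {ArtistID, ProducerID}. Prime attributes: {ArtistID, ProducerID}.
Every FD has a superkey on the left, so the relation is in BCNF.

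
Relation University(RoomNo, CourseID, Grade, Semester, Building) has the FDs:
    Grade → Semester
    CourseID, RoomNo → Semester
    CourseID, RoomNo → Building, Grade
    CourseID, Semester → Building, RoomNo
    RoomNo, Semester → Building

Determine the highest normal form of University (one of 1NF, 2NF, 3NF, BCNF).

2NF

Candidate keys: {CourseID, Grade}, {CourseID, RoomNo}, {CourseID, Semester}. Prime attributes: {CourseID, Grade, RoomNo, Semester}.
Grade → Semester breaks BCNF: {Grade}⁺ = {Grade, Semester}, so {Grade} is not a superkey.
RoomNo, Semester → Building determines the non-prime attribute {Building} from a non-superkey — 3NF is violated.
Checking every proper subset of each key, none determines a non-prime attribute — 2NF is satisfied.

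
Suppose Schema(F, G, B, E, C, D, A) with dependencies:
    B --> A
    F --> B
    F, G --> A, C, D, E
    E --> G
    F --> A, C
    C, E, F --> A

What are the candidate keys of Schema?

No FD produces {F}, so it must be in every candidate key.
{E, F}⁺ = {A, B, C, D, E, F, G} — all of the relation — so {E, F} is a candidate key.
{F, G}⁺ = {A, B, C, D, E, F, G} — all of the relation — so {F, G} is a candidate key.
No proper subset of any of these is a key, and no other minimal superkey exists.

{E, F}, {F, G}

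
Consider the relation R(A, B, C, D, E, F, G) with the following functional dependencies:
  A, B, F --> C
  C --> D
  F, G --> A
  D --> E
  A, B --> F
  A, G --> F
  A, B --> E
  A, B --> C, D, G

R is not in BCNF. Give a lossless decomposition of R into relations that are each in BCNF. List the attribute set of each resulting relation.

{A, F, G}; {B, C, F, G}; {C, D}; {D, E}

Candidate keys of the original relation: {A, B}, {B, F, G}.
Within {A, B, C, D, E, F, G}: {C}⁺ ∩ {A, B, C, D, E, F, G} = {C, D, E}, not the whole set, so C --> D, E violates BCNF; decompose into {C, D, E} and {A, B, C, F, G}.
Within {C, D, E}: {D}⁺ ∩ {C, D, E} = {D, E}, not the whole set, so D --> E violates BCNF; decompose into {D, E} and {C, D}.
{D, E}: every determinant is a superkey — BCNF.
{C, D}: every determinant is a superkey — BCNF.
Within {A, B, C, F, G}: {F, G}⁺ ∩ {A, B, C, F, G} = {A, F, G}, not the whole set, so F, G --> A violates BCNF; decompose into {A, F, G} and {B, C, F, G}.
{A, F, G}: every determinant is a superkey — BCNF.
{B, C, F, G}: every determinant is a superkey — BCNF.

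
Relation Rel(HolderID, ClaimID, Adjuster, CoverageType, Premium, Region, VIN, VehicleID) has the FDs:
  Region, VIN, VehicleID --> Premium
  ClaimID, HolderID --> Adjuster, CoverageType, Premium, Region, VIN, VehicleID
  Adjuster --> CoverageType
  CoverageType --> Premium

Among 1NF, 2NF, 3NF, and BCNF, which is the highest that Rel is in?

Candidate key: {ClaimID, HolderID}. Prime attributes: {ClaimID, HolderID}.
For Region, VIN, VehicleID --> Premium we have {Region, VIN, VehicleID}⁺ = {Premium, Region, VIN, VehicleID}; {Region, VIN, VehicleID} is not a superkey, so BCNF fails.
Because {Premium} is non-prime and the left side of Region, VIN, VehicleID --> Premium is not a superkey, the relation is not in 3NF.
No proper subset of a key has a non-prime attribute in its closure, so there is no partial dependency; 2NF holds.

2NF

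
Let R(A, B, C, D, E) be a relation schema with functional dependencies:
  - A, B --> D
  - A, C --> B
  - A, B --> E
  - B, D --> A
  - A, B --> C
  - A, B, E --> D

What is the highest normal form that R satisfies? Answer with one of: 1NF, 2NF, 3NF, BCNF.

BCNF

Candidate keys: {A, B}, {A, C}, {B, D}. Prime attributes: {A, B, C, D}.
Each dependency's left side is a superkey — BCNF holds.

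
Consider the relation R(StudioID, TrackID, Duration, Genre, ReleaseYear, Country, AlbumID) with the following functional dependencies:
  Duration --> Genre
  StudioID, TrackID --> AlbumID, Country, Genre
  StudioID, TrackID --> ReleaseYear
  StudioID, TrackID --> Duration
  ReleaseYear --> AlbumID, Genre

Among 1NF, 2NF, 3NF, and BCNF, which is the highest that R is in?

Candidate key: {StudioID, TrackID}. Prime attributes: {StudioID, TrackID}.
For Duration --> Genre we have {Duration}⁺ = {Duration, Genre}; {Duration} is not a superkey, so BCNF fails.
Duration --> Genre determines the non-prime attribute {Genre} from a non-superkey — 3NF is violated.
Checking every proper subset of each key, none determines a non-prime attribute — 2NF is satisfied.

2NF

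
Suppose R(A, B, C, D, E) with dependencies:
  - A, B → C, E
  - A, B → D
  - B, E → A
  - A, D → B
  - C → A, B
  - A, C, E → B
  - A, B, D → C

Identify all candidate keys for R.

{C} is a candidate key since {C}⁺ = {A, B, C, D, E} covers every attribute.
{A, B} is a candidate key since {A, B}⁺ = {A, B, C, D, E} covers every attribute.
{A, D} is a candidate key since {A, D}⁺ = {A, B, C, D, E} covers every attribute.
{B, E} is a candidate key since {B, E}⁺ = {A, B, C, D, E} covers every attribute.
No proper subset of any of these is a key, and no other minimal superkey exists.

{A, B}, {A, D}, {B, E}, {C}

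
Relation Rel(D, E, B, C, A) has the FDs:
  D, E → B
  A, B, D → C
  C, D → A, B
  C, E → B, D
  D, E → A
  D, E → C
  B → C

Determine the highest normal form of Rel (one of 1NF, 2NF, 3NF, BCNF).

Candidate keys: {B, E}, {C, E}, {D, E}. Prime attributes: {B, C, D, E}.
A, B, D → C breaks BCNF: {A, B, D}⁺ = {A, B, C, D}, so {A, B, D} is not a superkey.
C, D → A, B has non-prime {A} on the right and a non-superkey on the left, so 3NF fails.
Checking every proper subset of each key, none determines a non-prime attribute — 2NF is satisfied.

2NF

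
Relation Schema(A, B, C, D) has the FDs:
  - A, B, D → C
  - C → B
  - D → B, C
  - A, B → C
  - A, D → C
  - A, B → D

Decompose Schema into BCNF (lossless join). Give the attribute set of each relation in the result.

Candidate keys of the original relation: {A, B}, {A, C}, {A, D}.
Within {A, B, C, D}: {C}⁺ ∩ {A, B, C, D} = {B, C}, not the whole set, so C → B violates BCNF; decompose into {B, C} and {A, C, D}.
{B, C}: every determinant is a superkey — BCNF.
Within {A, C, D}: {D}⁺ ∩ {A, C, D} = {C, D}, not the whole set, so D → C violates BCNF; decompose into {C, D} and {A, D}.
{C, D}: every determinant is a superkey — BCNF.
{A, D}: every determinant is a superkey — BCNF.

{A, D}; {B, C}; {C, D}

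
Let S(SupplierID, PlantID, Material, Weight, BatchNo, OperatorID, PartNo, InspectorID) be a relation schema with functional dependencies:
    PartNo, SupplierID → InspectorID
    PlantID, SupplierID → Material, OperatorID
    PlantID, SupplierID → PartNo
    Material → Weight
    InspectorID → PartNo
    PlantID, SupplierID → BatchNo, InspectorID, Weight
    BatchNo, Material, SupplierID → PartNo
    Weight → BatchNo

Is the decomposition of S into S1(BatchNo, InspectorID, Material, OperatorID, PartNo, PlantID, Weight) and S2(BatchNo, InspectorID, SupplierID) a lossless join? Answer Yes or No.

No

Common attributes: {BatchNo, InspectorID}; their closure is {BatchNo, InspectorID, PartNo}.
S1 ⊄ {BatchNo, InspectorID, PartNo} and S2 ⊄ {BatchNo, InspectorID, PartNo}, so the split is lossy.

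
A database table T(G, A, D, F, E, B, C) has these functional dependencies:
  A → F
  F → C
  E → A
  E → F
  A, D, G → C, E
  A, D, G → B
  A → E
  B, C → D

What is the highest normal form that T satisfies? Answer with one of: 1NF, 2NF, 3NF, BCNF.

Candidate keys: {A, B, G}, {A, D, G}, {B, E, G}, {D, E, G}. Prime attributes: {A, B, D, E, G}.
For A → F we have {A}⁺ = {A, C, E, F}; {A} is not a superkey, so BCNF fails.
Because {F} is non-prime and the left side of A → F is not a superkey, the relation is not in 3NF.
Since {A} ⊂ {A, B, G} and {A}⁺ ⊇ {C, F} with {C, F} non-prime, there is a partial dependency; 2NF fails.

1NF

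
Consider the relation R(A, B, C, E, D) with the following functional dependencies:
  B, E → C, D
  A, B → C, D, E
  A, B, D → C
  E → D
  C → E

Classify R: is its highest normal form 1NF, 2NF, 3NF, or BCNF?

Candidate key: {A, B}. Prime attributes: {A, B}.
B, E → C, D: {B, E}⁺ = {B, C, D, E}, which is not all of the attributes, so the left side is not a superkey — BCNF is violated.
B, E → C, D determines the non-prime attributes {C, D} from a non-superkey — 3NF is violated.
No proper subset of a key has a non-prime attribute in its closure, so there is no partial dependency; 2NF holds.

2NF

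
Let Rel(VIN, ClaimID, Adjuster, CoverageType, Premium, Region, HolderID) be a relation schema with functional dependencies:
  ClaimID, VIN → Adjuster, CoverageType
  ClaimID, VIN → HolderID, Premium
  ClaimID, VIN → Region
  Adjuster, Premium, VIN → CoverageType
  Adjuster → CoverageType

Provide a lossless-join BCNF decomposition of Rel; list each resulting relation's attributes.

Candidate key of the original relation: {ClaimID, VIN}.
Within {Adjuster, ClaimID, CoverageType, HolderID, Premium, Region, VIN}: {Adjuster, Premium, VIN}⁺ ∩ {Adjuster, ClaimID, CoverageType, HolderID, Premium, Region, VIN} = {Adjuster, CoverageType, Premium, VIN}, not the whole set, so Adjuster, Premium, VIN → CoverageType violates BCNF; decompose into {Adjuster, CoverageType, Premium, VIN} and {Adjuster, ClaimID, HolderID, Premium, Region, VIN}.
Within {Adjuster, CoverageType, Premium, VIN}: {Adjuster}⁺ ∩ {Adjuster, CoverageType, Premium, VIN} = {Adjuster, CoverageType}, not the whole set, so Adjuster → CoverageType violates BCNF; decompose into {Adjuster, CoverageType} and {Adjuster, Premium, VIN}.
{Adjuster, CoverageType}: every determinant is a superkey — BCNF.
{Adjuster, Premium, VIN}: every determinant is a superkey — BCNF.
{Adjuster, ClaimID, HolderID, Premium, Region, VIN}: every determinant is a superkey — BCNF.

{Adjuster, ClaimID, HolderID, Premium, Region, VIN}; {Adjuster, CoverageType}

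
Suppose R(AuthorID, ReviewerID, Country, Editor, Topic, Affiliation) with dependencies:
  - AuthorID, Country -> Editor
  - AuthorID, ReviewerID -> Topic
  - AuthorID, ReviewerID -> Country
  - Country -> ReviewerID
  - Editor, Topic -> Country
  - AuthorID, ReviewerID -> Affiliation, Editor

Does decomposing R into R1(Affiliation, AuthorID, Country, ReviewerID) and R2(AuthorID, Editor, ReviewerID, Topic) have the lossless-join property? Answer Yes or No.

Common attributes: {AuthorID, ReviewerID}; their closure is {Affiliation, AuthorID, Country, Editor, ReviewerID, Topic}.
This includes all of R1, so the common attributes are a superkey of R1 — the join is lossless.

Yes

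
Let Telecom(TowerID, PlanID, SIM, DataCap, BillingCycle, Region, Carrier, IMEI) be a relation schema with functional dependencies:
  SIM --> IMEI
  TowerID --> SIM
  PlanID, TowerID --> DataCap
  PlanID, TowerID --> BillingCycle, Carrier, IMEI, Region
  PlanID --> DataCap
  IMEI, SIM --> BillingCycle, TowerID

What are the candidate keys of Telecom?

{PlanID} never appears on the right of any FD, so every key must include it.
{PlanID, SIM}⁺ = {BillingCycle, Carrier, DataCap, IMEI, PlanID, Region, SIM, TowerID} — all of the relation — so {PlanID, SIM} is a candidate key.
{PlanID, TowerID}⁺ = {BillingCycle, Carrier, DataCap, IMEI, PlanID, Region, SIM, TowerID} — all of the relation — so {PlanID, TowerID} is a candidate key.
Any other superkey properly contains one of these, so there are no further candidate keys.

{PlanID, SIM}, {PlanID, TowerID}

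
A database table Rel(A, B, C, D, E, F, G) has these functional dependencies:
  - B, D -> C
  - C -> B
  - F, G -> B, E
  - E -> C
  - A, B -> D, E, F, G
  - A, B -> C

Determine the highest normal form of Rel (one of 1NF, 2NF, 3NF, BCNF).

Candidate keys: {A, B}, {A, C}, {A, E}, {A, F, G}. Prime attributes: {A, B, C, E, F, G}.
B, D -> C: {B, D}⁺ = {B, C, D}, which is not all of the attributes, so the left side is not a superkey — BCNF is violated.
Since {C} ⊆ prime attributes and every other non-superkey FD also has a prime right side, the schema is in 3NF.

3NF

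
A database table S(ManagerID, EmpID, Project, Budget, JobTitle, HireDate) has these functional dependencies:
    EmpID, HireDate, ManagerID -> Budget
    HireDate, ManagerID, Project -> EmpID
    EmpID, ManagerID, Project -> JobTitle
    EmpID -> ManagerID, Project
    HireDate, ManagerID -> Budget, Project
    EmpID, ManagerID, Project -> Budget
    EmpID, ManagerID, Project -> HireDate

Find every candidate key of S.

{EmpID}⁺ = {Budget, EmpID, HireDate, JobTitle, ManagerID, Project} — all of the relation — so {EmpID} is a candidate key.
{HireDate, ManagerID}⁺ = {Budget, EmpID, HireDate, JobTitle, ManagerID, Project} — all of the relation — so {HireDate, ManagerID} is a candidate key.
Any other superkey properly contains one of these, so there are no further candidate keys.

{EmpID}, {HireDate, ManagerID}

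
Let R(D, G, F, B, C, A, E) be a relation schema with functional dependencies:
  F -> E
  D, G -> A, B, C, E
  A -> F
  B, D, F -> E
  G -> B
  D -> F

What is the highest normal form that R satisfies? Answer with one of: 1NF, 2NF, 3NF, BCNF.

Candidate key: {D, G}. Prime attributes: {D, G}.
F -> E: {F}⁺ = {E, F}, which is not all of the attributes, so the left side is not a superkey — BCNF is violated.
F -> E determines the non-prime attribute {E} from a non-superkey — 3NF is violated.
The proper key subset {D} of {D, G} determines non-prime {E, F}, so the relation is not even in 2NF.

1NF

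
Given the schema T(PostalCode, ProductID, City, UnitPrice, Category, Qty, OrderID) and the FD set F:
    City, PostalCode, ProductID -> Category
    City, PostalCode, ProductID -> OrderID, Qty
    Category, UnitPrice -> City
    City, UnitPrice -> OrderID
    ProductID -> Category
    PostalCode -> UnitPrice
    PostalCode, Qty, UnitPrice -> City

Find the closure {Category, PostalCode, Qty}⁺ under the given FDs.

{Category, City, OrderID, PostalCode, Qty, UnitPrice}

Start with {Category, PostalCode, Qty}.
PostalCode -> UnitPrice applies; add {UnitPrice} → now {Category, PostalCode, Qty, UnitPrice}.
PostalCode, Qty, UnitPrice -> City applies; add {City} → now {Category, City, PostalCode, Qty, UnitPrice}.
City, UnitPrice -> OrderID applies; add {OrderID} → now {Category, City, OrderID, PostalCode, Qty, UnitPrice}.
No further FD applies.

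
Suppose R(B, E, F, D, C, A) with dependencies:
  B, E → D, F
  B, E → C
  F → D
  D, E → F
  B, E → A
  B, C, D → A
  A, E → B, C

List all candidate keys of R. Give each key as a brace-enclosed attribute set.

{A, E}, {B, E}

Attributes never on any right-hand side: {E} — every candidate key must contain it.
{A, E} is a candidate key since {A, E}⁺ = {A, B, C, D, E, F} covers every attribute.
{B, E} is a candidate key since {B, E}⁺ = {A, B, C, D, E, F} covers every attribute.
Any other superkey properly contains one of these, so there are no further candidate keys.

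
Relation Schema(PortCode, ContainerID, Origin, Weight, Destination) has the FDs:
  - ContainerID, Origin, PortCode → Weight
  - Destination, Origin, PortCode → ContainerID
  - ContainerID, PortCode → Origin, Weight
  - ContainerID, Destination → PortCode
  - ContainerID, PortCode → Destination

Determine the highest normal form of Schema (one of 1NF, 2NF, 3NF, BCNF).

BCNF

Candidate keys: {ContainerID, Destination}, {ContainerID, PortCode}, {Destination, Origin, PortCode}. Prime attributes: {ContainerID, Destination, Origin, PortCode}.
The left-hand side of every FD is a superkey, so BCNF is satisfied.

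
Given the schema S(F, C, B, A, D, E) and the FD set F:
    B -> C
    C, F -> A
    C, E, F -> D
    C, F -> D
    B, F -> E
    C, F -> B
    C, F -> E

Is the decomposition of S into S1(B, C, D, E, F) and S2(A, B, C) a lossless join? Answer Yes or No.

No

S1 ∩ S2 = {B, C}; its closure under F is {B, C}.
The closure covers neither S1 nor S2 entirely; the join is not lossless.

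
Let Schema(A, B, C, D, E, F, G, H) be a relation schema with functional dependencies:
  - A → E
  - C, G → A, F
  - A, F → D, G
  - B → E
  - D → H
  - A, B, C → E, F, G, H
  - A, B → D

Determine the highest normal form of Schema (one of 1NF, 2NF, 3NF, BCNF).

1NF

Candidate keys: {A, B, C}, {B, C, G}. Prime attributes: {A, B, C, G}.
A → E: {A}⁺ = {A, E}, which is not all of the attributes, so the left side is not a superkey — BCNF is violated.
A → E has non-prime {E} on the right and a non-superkey on the left, so 3NF fails.
The proper key subset {A} of {A, B, C} determines non-prime {E}, so the relation is not even in 2NF.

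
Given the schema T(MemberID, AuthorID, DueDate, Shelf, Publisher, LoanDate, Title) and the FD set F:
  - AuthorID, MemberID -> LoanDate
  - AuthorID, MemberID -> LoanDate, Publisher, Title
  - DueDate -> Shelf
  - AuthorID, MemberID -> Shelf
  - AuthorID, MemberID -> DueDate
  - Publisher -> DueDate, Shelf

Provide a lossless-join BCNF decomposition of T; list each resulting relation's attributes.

{AuthorID, LoanDate, MemberID, Publisher, Title}; {DueDate, Publisher}; {DueDate, Shelf}

Candidate key of the original relation: {AuthorID, MemberID}.
In {AuthorID, DueDate, LoanDate, MemberID, Publisher, Shelf, Title}, {DueDate} is not a superkey ({DueDate}⁺ restricted to this set is {DueDate, Shelf}), so split on DueDate -> Shelf into {DueDate, Shelf} and {AuthorID, DueDate, LoanDate, MemberID, Publisher, Title}.
{DueDate, Shelf}: every determinant is a superkey — BCNF.
In {AuthorID, DueDate, LoanDate, MemberID, Publisher, Title}, {Publisher} is not a superkey ({Publisher}⁺ restricted to this set is {DueDate, Publisher}), so split on Publisher -> DueDate into {DueDate, Publisher} and {AuthorID, LoanDate, MemberID, Publisher, Title}.
{DueDate, Publisher}: every determinant is a superkey — BCNF.
{AuthorID, LoanDate, MemberID, Publisher, Title}: every determinant is a superkey — BCNF.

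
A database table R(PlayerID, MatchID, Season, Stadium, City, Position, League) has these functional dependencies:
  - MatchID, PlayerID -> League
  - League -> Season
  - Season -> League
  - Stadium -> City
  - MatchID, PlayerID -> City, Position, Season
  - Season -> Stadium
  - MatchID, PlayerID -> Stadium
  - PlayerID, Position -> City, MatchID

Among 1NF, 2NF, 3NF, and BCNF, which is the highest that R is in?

Candidate keys: {MatchID, PlayerID}, {PlayerID, Position}. Prime attributes: {MatchID, PlayerID, Position}.
League -> Season breaks BCNF: {League}⁺ = {City, League, Season, Stadium}, so {League} is not a superkey.
League -> Season determines the non-prime attribute {Season} from a non-superkey — 3NF is violated.
No non-prime attribute depends on a proper subset of any candidate key, so 2NF holds.

2NF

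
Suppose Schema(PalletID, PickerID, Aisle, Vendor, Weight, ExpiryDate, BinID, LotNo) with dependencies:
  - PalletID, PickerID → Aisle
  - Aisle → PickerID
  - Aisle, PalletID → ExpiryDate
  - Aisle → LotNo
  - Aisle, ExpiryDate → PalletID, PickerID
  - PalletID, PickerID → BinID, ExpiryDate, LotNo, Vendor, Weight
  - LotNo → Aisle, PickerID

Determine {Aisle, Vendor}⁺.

{Aisle, LotNo, PickerID, Vendor}

Start with {Aisle, Vendor}.
Aisle → PickerID applies; add {PickerID} → now {Aisle, PickerID, Vendor}.
Aisle → LotNo applies; add {LotNo} → now {Aisle, LotNo, PickerID, Vendor}.
No further FD applies.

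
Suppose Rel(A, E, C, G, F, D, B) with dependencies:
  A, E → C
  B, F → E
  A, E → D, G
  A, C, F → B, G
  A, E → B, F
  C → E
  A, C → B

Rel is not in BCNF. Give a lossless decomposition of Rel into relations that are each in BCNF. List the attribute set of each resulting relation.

{A, B, C, D, F, G}; {B, E, F}

Candidate keys of the original relation: {A, B, F}, {A, C}, {A, E}.
In {A, B, C, D, E, F, G}, {B, F} is not a superkey ({B, F}⁺ restricted to this set is {B, E, F}), so split on B, F → E into {B, E, F} and {A, B, C, D, F, G}.
{B, E, F} is in BCNF.
{A, B, C, D, F, G} is in BCNF.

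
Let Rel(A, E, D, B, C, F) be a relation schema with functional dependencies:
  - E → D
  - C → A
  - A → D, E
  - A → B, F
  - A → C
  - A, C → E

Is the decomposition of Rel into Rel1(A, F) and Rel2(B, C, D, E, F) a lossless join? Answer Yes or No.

No

The shared attributes are {F} and {F}⁺ = {F}.
Neither Rel1 nor Rel2 is contained in that closure, so the decomposition is lossy.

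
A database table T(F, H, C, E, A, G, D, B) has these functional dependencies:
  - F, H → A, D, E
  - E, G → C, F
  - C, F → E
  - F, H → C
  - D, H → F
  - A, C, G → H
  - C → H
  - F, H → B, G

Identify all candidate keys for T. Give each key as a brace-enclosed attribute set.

Closure of {C, D} is {A, B, C, D, E, F, G, H}, the whole schema; {C, D} is a candidate key.
Closure of {C, F} is {A, B, C, D, E, F, G, H}, the whole schema; {C, F} is a candidate key.
Closure of {D, H} is {A, B, C, D, E, F, G, H}, the whole schema; {D, H} is a candidate key.
Closure of {E, G} is {A, B, C, D, E, F, G, H}, the whole schema; {E, G} is a candidate key.
Closure of {F, H} is {A, B, C, D, E, F, G, H}, the whole schema; {F, H} is a candidate key.
These are minimal and exhaustive — every other superkey contains one of them.

{C, D}, {C, F}, {D, H}, {E, G}, {F, H}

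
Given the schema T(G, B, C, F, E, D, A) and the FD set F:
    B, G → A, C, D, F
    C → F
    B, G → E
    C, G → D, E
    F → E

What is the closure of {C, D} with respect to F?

{C, D, E, F}

Start with {C, D}.
C → F applies; add {F} → now {C, D, F}.
F → E applies; add {E} → now {C, D, E, F}.
No further FD applies.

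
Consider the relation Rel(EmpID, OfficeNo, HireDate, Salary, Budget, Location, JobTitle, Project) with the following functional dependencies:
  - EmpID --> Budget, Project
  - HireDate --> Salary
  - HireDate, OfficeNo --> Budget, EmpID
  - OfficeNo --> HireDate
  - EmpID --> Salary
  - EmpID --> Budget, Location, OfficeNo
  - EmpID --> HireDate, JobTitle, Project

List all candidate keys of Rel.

{EmpID}⁺ = {Budget, EmpID, HireDate, JobTitle, Location, OfficeNo, Project, Salary}, which is every attribute, so {EmpID} is a candidate key.
{OfficeNo}⁺ = {Budget, EmpID, HireDate, JobTitle, Location, OfficeNo, Project, Salary}, which is every attribute, so {OfficeNo} is a candidate key.
These are minimal and exhaustive — every other superkey contains one of them.

{EmpID}, {OfficeNo}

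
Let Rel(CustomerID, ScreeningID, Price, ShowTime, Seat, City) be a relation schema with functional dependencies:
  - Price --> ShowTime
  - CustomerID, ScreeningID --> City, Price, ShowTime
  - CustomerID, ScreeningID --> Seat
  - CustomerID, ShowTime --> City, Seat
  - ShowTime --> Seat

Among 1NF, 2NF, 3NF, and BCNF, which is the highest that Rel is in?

Candidate key: {CustomerID, ScreeningID}. Prime attributes: {CustomerID, ScreeningID}.
Price --> ShowTime: {Price}⁺ = {Price, Seat, ShowTime}, which is not all of the attributes, so the left side is not a superkey — BCNF is violated.
Price --> ShowTime determines the non-prime attribute {ShowTime} from a non-superkey — 3NF is violated.
No non-prime attribute depends on a proper subset of any candidate key, so 2NF holds.

2NF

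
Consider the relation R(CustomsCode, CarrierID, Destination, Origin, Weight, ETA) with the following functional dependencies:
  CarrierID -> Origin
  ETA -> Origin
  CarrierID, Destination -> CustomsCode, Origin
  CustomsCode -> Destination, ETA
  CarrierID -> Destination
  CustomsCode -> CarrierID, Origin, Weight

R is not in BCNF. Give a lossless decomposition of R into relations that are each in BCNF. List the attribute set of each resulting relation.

{CarrierID, CustomsCode, Destination, ETA, Weight}; {ETA, Origin}

Candidate keys of the original relation: {CarrierID}, {CustomsCode}.
In {CarrierID, CustomsCode, Destination, ETA, Origin, Weight}, {ETA} is not a superkey ({ETA}⁺ restricted to this set is {ETA, Origin}), so split on ETA -> Origin into {ETA, Origin} and {CarrierID, CustomsCode, Destination, ETA, Weight}.
{ETA, Origin} has no BCNF violation.
{CarrierID, CustomsCode, Destination, ETA, Weight} has no BCNF violation.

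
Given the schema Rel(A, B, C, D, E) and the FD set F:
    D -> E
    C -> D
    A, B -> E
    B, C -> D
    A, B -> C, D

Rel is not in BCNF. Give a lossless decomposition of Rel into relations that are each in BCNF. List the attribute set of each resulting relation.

{A, B, C}; {C, D}; {D, E}

Candidate key of the original relation: {A, B}.
{A, B, C, D, E}: {D} determines {D, E} here but is not a superkey — split on D -> E, giving {D, E} and {A, B, C, D}.
{D, E} has no BCNF violation.
{A, B, C, D}: {C} determines {C, D} here but is not a superkey — split on C -> D, giving {C, D} and {A, B, C}.
{C, D} has no BCNF violation.
{A, B, C} has no BCNF violation.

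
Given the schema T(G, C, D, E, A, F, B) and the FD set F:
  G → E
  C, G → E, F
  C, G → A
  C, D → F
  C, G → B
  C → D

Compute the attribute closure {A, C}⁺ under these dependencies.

{A, C, D, F}

Start with {A, C}.
C → D applies; add {D} → now {A, C, D}.
C, D → F applies; add {F} → now {A, C, D, F}.
No further FD applies.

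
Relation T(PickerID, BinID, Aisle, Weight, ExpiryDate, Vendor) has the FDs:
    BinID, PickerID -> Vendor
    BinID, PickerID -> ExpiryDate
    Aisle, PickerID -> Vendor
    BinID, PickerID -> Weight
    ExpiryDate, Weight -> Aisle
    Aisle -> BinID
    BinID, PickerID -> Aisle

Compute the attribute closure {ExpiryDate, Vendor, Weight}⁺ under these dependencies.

Start with {ExpiryDate, Vendor, Weight}.
ExpiryDate, Weight -> Aisle applies; add {Aisle} → now {Aisle, ExpiryDate, Vendor, Weight}.
Aisle -> BinID applies; add {BinID} → now {Aisle, BinID, ExpiryDate, Vendor, Weight}.
No further FD applies.

{Aisle, BinID, ExpiryDate, Vendor, Weight}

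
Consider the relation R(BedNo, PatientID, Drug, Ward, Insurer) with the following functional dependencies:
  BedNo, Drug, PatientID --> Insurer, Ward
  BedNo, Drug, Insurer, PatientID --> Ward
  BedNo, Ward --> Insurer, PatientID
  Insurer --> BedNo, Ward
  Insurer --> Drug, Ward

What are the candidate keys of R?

{Insurer}⁺ = {BedNo, Drug, Insurer, PatientID, Ward} — all of the relation — so {Insurer} is a candidate key.
{BedNo, Ward}⁺ = {BedNo, Drug, Insurer, PatientID, Ward} — all of the relation — so {BedNo, Ward} is a candidate key.
{BedNo, Drug, PatientID}⁺ = {BedNo, Drug, Insurer, PatientID, Ward} — all of the relation — so {BedNo, Drug, PatientID} is a candidate key.
No proper subset of any of these is a key, and no other minimal superkey exists.

{BedNo, Drug, PatientID}, {BedNo, Ward}, {Insurer}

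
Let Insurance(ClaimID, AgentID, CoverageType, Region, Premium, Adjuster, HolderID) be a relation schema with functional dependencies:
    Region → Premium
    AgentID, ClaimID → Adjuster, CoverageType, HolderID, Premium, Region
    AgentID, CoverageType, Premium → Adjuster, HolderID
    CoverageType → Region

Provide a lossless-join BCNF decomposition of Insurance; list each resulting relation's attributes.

Candidate key of the original relation: {AgentID, ClaimID}.
Within {Adjuster, AgentID, ClaimID, CoverageType, HolderID, Premium, Region}: {Region}⁺ ∩ {Adjuster, AgentID, ClaimID, CoverageType, HolderID, Premium, Region} = {Premium, Region}, not the whole set, so Region → Premium violates BCNF; decompose into {Premium, Region} and {Adjuster, AgentID, ClaimID, CoverageType, HolderID, Region}.
{Premium, Region}: every determinant is a superkey — BCNF.
Within {Adjuster, AgentID, ClaimID, CoverageType, HolderID, Region}: {CoverageType}⁺ ∩ {Adjuster, AgentID, ClaimID, CoverageType, HolderID, Region} = {CoverageType, Region}, not the whole set, so CoverageType → Region violates BCNF; decompose into {CoverageType, Region} and {Adjuster, AgentID, ClaimID, CoverageType, HolderID}.
{CoverageType, Region}: every determinant is a superkey — BCNF.
Within {Adjuster, AgentID, ClaimID, CoverageType, HolderID}: {AgentID, CoverageType}⁺ ∩ {Adjuster, AgentID, ClaimID, CoverageType, HolderID} = {Adjuster, AgentID, CoverageType, HolderID}, not the whole set, so AgentID, CoverageType → Adjuster, HolderID violates BCNF; decompose into {Adjuster, AgentID, CoverageType, HolderID} and {AgentID, ClaimID, CoverageType}.
{Adjuster, AgentID, CoverageType, HolderID}: every determinant is a superkey — BCNF.
{AgentID, ClaimID, CoverageType}: every determinant is a superkey — BCNF.

{Adjuster, AgentID, CoverageType, HolderID}; {AgentID, ClaimID, CoverageType}; {CoverageType, Region}; {Premium, Region}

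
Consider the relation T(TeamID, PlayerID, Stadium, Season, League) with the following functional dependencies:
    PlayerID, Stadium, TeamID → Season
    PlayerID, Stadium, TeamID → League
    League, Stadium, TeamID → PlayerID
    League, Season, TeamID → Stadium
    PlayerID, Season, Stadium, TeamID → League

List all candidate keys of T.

{League, Season, TeamID}, {League, Stadium, TeamID}, {PlayerID, Stadium, TeamID}

{TeamID} never appears on the right of any FD, so every key must include it.
{League, Season, TeamID} is a candidate key since {League, Season, TeamID}⁺ = {League, PlayerID, Season, Stadium, TeamID} covers every attribute.
{League, Stadium, TeamID} is a candidate key since {League, Stadium, TeamID}⁺ = {League, PlayerID, Season, Stadium, TeamID} covers every attribute.
{PlayerID, Stadium, TeamID} is a candidate key since {PlayerID, Stadium, TeamID}⁺ = {League, PlayerID, Season, Stadium, TeamID} covers every attribute.
These are minimal and exhaustive — every other superkey contains one of them.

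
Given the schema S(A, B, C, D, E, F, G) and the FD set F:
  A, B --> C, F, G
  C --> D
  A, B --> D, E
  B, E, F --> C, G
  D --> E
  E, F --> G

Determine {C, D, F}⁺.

Start with {C, D, F}.
D --> E applies; add {E} → now {C, D, E, F}.
E, F --> G applies; add {G} → now {C, D, E, F, G}.
No further FD applies.

{C, D, E, F, G}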